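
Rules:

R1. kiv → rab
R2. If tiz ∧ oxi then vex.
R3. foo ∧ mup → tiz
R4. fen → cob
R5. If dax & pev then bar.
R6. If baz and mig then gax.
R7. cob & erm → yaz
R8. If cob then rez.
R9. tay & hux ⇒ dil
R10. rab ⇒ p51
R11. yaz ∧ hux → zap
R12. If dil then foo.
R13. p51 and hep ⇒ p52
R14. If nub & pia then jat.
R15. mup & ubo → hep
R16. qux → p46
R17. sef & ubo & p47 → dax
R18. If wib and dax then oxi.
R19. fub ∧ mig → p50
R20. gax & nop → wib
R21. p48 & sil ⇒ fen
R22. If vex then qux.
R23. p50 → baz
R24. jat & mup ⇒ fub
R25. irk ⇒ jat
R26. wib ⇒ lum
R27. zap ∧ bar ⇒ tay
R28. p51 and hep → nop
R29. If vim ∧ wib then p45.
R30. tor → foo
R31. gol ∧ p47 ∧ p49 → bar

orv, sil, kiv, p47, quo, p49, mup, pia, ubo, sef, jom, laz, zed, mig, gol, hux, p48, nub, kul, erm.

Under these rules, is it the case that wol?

Forward chaining from the given facts derives: rab, p51, jat, hep, dax, fen, fub, nop, bar, cob, yaz, rez, zap, p52, p50, baz, tay, gax, dil, foo, wib, lum, tiz, oxi, vex, qux, p46.
No rule has wol as its conclusion, and it is not among the given facts.

No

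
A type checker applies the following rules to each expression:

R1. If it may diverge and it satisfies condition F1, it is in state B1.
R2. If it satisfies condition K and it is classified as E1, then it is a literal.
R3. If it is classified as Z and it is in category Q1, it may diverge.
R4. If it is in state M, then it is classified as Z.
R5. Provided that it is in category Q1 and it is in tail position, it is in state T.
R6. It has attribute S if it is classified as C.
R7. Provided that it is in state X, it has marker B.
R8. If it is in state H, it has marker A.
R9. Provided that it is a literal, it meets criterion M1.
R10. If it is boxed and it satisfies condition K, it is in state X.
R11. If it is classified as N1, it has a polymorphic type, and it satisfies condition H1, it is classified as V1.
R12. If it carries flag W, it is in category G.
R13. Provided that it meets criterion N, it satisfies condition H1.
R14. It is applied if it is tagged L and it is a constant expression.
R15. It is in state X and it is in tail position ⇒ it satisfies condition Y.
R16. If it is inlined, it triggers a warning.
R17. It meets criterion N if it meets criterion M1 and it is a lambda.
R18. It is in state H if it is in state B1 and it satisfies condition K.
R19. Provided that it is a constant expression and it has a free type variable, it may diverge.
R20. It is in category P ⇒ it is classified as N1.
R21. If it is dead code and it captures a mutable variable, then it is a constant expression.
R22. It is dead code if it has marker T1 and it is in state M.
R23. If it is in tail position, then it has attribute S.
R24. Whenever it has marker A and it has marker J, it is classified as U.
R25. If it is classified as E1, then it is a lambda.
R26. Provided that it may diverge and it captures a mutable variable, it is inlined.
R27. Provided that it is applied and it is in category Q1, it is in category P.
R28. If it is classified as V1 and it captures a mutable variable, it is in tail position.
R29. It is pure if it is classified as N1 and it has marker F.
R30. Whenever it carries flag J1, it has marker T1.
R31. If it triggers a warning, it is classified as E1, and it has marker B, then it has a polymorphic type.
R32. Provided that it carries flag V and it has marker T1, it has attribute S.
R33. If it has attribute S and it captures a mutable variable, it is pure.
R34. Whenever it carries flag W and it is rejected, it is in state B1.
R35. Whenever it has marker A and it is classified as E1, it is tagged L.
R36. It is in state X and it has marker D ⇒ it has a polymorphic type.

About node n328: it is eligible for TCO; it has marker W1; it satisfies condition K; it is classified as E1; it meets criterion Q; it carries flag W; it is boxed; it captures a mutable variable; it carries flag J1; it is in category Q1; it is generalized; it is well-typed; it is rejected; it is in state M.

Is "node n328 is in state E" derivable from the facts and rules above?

No

Forward chaining from the given facts derives: is a literal, is classified as Z, meets criterion M1, is in state X, is in category G, is a lambda, has marker T1, is in state B1, may diverge, has marker B, meets criterion N, is in state H, is dead code, is inlined, has marker A, satisfies condition H1, triggers a warning, is a constant expression, has a polymorphic type, is tagged L, is applied, is in category P, is classified as N1, is classified as V1, is in tail position, is in state T, satisfies condition Y, has attribute S, is pure.
No rule has "it is in state E" as its conclusion, and it is not among the given facts.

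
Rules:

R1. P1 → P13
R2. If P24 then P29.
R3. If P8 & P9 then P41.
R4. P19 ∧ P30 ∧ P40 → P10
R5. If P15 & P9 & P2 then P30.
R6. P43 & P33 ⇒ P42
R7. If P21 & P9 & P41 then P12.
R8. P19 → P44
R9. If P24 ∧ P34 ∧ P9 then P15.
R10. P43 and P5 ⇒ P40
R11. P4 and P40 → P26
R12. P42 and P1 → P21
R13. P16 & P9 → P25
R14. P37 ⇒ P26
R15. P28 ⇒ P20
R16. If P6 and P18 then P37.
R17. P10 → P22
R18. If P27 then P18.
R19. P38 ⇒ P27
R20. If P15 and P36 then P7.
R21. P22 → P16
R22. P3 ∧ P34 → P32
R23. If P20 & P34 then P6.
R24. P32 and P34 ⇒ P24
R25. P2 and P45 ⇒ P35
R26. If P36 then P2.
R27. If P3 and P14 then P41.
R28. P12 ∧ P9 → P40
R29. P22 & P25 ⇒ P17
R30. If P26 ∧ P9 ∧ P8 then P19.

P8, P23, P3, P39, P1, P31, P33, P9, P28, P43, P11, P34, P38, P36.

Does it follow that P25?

P41  (by R3: P8, P9)
P42  (by R6: P43, P33)
P21  (by R12: P42, P1)
P20  (by R15: P28)
P27  (by R19: P38)
P32  (by R22: P3, P34)
P6  (by R23: P20, P34)
P24  (by R24: P32, P34)
P2  (by R26: P36)
P12  (by R7: P21, P9, P41)
P15  (by R9: P24, P34, P9)
P18  (by R18: P27)
P40  (by R28: P12, P9)
P30  (by R5: P15, P9, P2)
P37  (by R16: P6, P18)
P26  (by R14: P37)
P19  (by R30: P26, P9, P8)
P10  (by R4: P19, P30, P40)
P22  (by R17: P10)
P16  (by R21: P22)
P25  (by R13: P16, P9)

Yes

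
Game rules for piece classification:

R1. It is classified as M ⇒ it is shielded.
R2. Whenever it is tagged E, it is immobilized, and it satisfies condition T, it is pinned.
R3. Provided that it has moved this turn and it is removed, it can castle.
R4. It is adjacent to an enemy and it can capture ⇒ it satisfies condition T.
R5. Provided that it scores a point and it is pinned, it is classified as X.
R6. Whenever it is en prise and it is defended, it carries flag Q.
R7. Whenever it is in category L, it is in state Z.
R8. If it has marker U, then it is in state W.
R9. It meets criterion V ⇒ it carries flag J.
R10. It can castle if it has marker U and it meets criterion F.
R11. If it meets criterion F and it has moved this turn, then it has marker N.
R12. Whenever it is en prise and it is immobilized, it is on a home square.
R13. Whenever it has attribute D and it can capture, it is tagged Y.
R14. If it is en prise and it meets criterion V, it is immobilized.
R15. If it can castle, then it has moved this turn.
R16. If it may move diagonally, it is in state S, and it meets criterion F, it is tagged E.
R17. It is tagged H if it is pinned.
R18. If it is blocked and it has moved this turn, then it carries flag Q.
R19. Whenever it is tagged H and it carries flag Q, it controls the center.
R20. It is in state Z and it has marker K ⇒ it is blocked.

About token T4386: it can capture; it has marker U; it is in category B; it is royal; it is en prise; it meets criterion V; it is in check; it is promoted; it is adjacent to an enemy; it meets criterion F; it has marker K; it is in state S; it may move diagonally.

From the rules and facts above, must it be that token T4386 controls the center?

No

Forward chaining from the given facts derives: satisfies condition T, is in state W, carries flag J, can castle, is immobilized, has moved this turn, is tagged E, is pinned, has marker N, is on a home square, is tagged H.
The only rule concluding "it controls the center" is R19, which needs "it carries flag Q"; that is never established.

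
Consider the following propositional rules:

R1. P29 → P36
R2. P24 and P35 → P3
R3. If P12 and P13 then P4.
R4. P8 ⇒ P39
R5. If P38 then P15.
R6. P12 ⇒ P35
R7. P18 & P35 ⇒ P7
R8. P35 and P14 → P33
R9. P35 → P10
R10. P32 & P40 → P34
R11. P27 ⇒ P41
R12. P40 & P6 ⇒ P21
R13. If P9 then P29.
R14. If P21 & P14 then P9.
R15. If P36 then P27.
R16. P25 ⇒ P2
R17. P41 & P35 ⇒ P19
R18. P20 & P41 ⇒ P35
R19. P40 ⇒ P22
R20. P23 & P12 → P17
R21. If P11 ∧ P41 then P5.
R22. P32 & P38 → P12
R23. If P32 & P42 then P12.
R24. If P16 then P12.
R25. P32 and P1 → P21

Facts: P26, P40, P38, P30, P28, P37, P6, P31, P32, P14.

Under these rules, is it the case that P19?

P21  (by R12: P40, P6)
P9  (by R14: P21, P14)
P12  (by R22: P32, P38)
P35  (by R6: P12)
P29  (by R13: P9)
P36  (by R1: P29)
P27  (by R15: P36)
P41  (by R11: P27)
P19  (by R17: P41, P35)

Yes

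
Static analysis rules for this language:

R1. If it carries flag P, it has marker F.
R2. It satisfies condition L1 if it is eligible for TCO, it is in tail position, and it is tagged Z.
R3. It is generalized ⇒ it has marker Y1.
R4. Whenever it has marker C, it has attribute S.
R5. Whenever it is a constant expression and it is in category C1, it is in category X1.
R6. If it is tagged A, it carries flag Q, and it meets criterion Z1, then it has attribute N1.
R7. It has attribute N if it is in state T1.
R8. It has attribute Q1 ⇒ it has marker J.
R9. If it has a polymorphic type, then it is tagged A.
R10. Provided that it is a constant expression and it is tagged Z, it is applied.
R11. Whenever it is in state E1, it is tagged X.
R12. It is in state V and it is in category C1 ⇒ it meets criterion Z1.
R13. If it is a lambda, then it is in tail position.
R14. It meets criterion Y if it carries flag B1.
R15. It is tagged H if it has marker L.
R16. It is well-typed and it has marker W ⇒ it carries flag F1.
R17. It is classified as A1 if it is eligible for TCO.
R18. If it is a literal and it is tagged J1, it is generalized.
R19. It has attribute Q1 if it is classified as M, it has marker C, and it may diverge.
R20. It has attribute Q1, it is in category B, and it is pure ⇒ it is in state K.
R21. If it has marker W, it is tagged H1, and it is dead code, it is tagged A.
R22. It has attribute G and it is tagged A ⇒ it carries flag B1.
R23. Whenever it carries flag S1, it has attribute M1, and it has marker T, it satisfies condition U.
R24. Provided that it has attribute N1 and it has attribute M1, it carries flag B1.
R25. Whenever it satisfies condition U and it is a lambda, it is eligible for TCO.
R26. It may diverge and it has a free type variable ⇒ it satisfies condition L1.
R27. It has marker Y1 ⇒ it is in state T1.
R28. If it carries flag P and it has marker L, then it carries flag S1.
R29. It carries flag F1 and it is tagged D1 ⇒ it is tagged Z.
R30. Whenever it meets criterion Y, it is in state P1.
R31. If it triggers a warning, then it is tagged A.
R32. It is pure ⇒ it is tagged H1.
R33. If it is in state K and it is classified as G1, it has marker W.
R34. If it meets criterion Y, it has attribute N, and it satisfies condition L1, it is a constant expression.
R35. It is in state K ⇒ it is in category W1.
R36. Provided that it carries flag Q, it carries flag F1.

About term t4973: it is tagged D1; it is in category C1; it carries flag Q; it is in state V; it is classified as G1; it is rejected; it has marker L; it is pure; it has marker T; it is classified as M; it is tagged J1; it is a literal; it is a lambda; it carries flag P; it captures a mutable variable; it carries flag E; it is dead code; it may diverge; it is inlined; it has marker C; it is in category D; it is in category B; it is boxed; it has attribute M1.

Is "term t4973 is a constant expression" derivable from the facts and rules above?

By R12 (it is in state V, it is in category C1): it meets criterion Z1.
By R13 (it is a lambda): it is in tail position.
By R18 (it is a literal, it is tagged J1): it is generalized.
By R19 (it is classified as M, it has marker C, it may diverge): it has attribute Q1.
By R20 (it has attribute Q1, it is in category B, it is pure): it is in state K.
By R28 (it carries flag P, it has marker L): it carries flag S1.
By R32 (it is pure): it is tagged H1.
By R33 (it is in state K, it is classified as G1): it has marker W.
By R36 (it carries flag Q): it carries flag F1.
By R3 (it is generalized): it has marker Y1.
By R21 (it has marker W, it is tagged H1, it is dead code): it is tagged A.
By R23 (it carries flag S1, it has attribute M1, it has marker T): it satisfies condition U.
By R25 (it satisfies condition U, it is a lambda): it is eligible for TCO.
By R27 (it has marker Y1): it is in state T1.
By R29 (it carries flag F1, it is tagged D1): it is tagged Z.
By R2 (it is eligible for TCO, it is in tail position, it is tagged Z): it satisfies condition L1.
By R6 (it is tagged A, it carries flag Q, it meets criterion Z1): it has attribute N1.
By R7 (it is in state T1): it has attribute N.
By R24 (it has attribute N1, it has attribute M1): it carries flag B1.
By R14 (it carries flag B1): it meets criterion Y.
By R34 (it meets criterion Y, it has attribute N, it satisfies condition L1): it is a constant expression.

Yes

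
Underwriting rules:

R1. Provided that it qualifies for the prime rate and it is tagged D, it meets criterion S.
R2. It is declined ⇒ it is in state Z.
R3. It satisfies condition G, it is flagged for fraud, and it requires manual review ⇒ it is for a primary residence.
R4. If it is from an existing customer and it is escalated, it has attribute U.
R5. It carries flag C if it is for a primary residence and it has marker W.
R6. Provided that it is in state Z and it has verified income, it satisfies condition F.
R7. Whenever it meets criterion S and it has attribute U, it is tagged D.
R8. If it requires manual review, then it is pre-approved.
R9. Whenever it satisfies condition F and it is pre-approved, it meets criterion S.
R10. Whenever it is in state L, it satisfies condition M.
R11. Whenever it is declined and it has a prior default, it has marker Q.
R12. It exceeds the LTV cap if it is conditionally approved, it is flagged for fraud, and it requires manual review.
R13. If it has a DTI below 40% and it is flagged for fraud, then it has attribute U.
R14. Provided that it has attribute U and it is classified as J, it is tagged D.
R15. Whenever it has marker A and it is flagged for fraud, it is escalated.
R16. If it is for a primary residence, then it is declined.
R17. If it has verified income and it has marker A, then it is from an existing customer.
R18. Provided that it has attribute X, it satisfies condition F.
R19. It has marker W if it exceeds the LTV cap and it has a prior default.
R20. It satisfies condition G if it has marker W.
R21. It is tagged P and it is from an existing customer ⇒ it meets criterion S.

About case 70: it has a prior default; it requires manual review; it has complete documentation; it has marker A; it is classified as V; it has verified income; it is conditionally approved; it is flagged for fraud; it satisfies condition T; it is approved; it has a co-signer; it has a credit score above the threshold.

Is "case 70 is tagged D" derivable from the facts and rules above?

Yes

By R8 (it requires manual review): it is pre-approved.
By R12 (it is conditionally approved, it is flagged for fraud, it requires manual review): it exceeds the LTV cap.
By R15 (it has marker A, it is flagged for fraud): it is escalated.
By R17 (it has verified income, it has marker A): it is from an existing customer.
By R19 (it exceeds the LTV cap, it has a prior default): it has marker W.
By R20 (it has marker W): it satisfies condition G.
By R3 (it satisfies condition G, it is flagged for fraud, it requires manual review): it is for a primary residence.
By R4 (it is from an existing customer, it is escalated): it has attribute U.
By R16 (it is for a primary residence): it is declined.
By R2 (it is declined): it is in state Z.
By R6 (it is in state Z, it has verified income): it satisfies condition F.
By R9 (it satisfies condition F, it is pre-approved): it meets criterion S.
By R7 (it meets criterion S, it has attribute U): it is tagged D.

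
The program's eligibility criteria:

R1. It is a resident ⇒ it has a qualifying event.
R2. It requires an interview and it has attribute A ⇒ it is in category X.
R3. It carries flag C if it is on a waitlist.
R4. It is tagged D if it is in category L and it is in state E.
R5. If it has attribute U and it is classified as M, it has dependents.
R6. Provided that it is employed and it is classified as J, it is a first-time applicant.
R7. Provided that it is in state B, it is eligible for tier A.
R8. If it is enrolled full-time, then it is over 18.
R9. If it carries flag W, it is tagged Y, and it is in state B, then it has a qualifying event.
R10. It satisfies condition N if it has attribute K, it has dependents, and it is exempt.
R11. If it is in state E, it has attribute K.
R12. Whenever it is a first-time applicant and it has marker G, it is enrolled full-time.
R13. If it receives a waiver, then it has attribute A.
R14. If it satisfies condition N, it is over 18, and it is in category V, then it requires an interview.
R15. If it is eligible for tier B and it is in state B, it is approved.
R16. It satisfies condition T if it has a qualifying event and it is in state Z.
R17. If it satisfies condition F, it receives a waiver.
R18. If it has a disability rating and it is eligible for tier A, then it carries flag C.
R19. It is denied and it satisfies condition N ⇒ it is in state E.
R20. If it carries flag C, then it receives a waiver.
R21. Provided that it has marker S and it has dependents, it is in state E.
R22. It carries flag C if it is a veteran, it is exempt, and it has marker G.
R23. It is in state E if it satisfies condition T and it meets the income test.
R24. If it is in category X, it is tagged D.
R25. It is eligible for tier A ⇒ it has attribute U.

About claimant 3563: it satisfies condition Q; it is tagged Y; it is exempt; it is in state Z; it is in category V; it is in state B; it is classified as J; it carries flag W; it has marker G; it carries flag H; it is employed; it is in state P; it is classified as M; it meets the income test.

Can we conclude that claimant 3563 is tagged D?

Forward chaining from the given facts derives: is a first-time applicant, is eligible for tier A, has a qualifying event, is enrolled full-time, satisfies condition T, is in state E, has attribute U, has dependents, is over 18, has attribute K, satisfies condition N, requires an interview.
Rules concluding "it is tagged D": R4 needs "it is in category L"; R24 needs "it is in category X" — none of these are established.

No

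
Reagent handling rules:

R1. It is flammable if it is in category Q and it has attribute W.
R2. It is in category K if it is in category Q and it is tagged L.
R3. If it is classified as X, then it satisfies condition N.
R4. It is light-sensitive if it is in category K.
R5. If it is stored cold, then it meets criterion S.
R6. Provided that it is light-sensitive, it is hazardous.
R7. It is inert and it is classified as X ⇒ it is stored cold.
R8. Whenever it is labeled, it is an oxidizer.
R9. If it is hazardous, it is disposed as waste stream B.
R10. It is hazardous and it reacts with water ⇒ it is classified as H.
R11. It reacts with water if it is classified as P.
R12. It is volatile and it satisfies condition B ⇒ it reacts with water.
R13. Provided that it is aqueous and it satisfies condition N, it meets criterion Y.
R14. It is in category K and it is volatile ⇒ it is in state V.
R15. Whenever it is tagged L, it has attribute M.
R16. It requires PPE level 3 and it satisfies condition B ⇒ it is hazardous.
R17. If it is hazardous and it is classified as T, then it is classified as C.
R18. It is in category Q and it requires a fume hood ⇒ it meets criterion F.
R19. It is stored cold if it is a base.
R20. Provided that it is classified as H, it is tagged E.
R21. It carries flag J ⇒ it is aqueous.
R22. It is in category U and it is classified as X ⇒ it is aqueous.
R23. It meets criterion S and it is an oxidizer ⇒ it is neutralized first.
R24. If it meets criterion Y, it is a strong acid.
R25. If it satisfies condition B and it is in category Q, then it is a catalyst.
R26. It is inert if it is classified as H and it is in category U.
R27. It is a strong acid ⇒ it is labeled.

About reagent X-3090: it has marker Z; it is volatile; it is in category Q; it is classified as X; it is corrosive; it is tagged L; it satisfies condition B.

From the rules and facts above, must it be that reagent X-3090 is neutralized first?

Forward chaining from the given facts derives: is in category K, satisfies condition N, is light-sensitive, is hazardous, is disposed as waste stream B, reacts with water, is in state V, has attribute M, is a catalyst, is classified as H, is tagged E.
The only rule concluding "it is neutralized first" is R23, which needs "it meets criterion S"; that is never established.

No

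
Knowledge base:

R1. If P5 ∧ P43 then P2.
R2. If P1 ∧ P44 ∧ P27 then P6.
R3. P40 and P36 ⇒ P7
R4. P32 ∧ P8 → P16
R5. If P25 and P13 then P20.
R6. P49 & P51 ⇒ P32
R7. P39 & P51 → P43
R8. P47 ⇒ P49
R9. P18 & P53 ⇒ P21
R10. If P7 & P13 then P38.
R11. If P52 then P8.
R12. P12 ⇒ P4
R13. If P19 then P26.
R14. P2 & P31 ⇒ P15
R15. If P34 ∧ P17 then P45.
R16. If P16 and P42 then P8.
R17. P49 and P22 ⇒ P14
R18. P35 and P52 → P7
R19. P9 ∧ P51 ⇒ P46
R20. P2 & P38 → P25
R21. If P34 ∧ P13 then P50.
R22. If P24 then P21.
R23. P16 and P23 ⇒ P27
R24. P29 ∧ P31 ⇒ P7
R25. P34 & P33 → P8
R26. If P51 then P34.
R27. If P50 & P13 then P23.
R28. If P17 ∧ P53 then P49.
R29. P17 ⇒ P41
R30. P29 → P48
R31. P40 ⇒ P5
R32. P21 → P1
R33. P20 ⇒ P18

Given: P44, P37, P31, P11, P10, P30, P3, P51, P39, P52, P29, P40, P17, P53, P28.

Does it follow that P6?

No

Forward chaining from the given facts derives: P43, P8, P7, P34, P49, P41, P48, P5, P2, P32, P15, P45, P16.
The only rule concluding P6 is R2, which needs P1; that is never established.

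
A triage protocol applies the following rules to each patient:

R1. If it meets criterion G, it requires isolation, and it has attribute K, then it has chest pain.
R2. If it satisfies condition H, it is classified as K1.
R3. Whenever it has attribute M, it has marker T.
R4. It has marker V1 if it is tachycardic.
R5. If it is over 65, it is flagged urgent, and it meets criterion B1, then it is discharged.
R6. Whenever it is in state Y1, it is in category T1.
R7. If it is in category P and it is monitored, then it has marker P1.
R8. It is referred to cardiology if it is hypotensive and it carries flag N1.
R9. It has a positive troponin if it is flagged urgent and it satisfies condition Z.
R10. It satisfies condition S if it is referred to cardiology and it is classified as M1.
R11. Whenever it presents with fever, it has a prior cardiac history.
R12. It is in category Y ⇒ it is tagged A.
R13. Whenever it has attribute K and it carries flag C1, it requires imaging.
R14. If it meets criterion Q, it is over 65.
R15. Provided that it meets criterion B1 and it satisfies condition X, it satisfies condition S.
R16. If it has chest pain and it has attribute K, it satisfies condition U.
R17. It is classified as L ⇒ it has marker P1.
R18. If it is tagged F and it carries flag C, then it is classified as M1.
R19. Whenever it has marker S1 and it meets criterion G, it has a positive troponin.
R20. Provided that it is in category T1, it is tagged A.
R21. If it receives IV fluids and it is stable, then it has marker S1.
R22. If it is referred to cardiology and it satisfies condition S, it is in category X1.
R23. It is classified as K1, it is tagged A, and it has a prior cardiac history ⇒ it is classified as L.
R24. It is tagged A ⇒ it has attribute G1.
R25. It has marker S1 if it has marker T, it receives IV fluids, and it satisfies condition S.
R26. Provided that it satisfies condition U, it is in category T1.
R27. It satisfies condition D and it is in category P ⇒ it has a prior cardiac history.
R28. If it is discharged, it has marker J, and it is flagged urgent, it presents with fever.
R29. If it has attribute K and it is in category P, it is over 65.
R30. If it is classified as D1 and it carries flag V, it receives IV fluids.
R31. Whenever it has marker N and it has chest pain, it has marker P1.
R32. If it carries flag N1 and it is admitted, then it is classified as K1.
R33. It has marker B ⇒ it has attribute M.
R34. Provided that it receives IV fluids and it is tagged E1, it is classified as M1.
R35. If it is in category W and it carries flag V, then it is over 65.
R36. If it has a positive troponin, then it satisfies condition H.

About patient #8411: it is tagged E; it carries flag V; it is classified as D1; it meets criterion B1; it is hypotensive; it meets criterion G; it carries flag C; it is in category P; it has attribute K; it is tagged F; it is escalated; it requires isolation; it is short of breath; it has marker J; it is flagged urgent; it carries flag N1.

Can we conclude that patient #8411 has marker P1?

Forward chaining from the given facts derives: has chest pain, is referred to cardiology, satisfies condition U, is classified as M1, is in category T1, is over 65, receives IV fluids, is discharged, satisfies condition S, is tagged A, is in category X1, has attribute G1, presents with fever, has a prior cardiac history.
Rules concluding "it has marker P1": R7 needs "it is monitored"; R17 needs "it is classified as L"; R31 needs "it has marker N" — none of these are established.

No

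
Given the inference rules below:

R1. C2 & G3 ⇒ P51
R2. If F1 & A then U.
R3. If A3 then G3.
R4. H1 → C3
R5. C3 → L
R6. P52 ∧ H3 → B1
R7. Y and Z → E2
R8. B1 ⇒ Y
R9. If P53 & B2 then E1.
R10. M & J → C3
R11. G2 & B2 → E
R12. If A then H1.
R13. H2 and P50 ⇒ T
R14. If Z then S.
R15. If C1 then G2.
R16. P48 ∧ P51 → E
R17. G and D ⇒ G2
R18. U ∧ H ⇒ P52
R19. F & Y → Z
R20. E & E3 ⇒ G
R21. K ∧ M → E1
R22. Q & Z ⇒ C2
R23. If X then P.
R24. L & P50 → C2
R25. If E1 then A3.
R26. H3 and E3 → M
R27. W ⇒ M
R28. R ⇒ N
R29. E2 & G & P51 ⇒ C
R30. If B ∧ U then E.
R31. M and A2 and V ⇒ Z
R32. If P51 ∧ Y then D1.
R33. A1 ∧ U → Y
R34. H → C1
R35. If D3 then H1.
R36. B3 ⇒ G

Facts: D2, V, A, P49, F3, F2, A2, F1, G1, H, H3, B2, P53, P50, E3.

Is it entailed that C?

Yes

U  (by R2: F1, A)
E1  (by R9: P53, B2)
H1  (by R12: A)
P52  (by R18: U, H)
A3  (by R25: E1)
M  (by R26: H3, E3)
Z  (by R31: M, A2, V)
C1  (by R34: H)
G3  (by R3: A3)
C3  (by R4: H1)
L  (by R5: C3)
B1  (by R6: P52, H3)
Y  (by R8: B1)
G2  (by R15: C1)
C2  (by R24: L, P50)
P51  (by R1: C2, G3)
E2  (by R7: Y, Z)
E  (by R11: G2, B2)
G  (by R20: E, E3)
C  (by R29: E2, G, P51)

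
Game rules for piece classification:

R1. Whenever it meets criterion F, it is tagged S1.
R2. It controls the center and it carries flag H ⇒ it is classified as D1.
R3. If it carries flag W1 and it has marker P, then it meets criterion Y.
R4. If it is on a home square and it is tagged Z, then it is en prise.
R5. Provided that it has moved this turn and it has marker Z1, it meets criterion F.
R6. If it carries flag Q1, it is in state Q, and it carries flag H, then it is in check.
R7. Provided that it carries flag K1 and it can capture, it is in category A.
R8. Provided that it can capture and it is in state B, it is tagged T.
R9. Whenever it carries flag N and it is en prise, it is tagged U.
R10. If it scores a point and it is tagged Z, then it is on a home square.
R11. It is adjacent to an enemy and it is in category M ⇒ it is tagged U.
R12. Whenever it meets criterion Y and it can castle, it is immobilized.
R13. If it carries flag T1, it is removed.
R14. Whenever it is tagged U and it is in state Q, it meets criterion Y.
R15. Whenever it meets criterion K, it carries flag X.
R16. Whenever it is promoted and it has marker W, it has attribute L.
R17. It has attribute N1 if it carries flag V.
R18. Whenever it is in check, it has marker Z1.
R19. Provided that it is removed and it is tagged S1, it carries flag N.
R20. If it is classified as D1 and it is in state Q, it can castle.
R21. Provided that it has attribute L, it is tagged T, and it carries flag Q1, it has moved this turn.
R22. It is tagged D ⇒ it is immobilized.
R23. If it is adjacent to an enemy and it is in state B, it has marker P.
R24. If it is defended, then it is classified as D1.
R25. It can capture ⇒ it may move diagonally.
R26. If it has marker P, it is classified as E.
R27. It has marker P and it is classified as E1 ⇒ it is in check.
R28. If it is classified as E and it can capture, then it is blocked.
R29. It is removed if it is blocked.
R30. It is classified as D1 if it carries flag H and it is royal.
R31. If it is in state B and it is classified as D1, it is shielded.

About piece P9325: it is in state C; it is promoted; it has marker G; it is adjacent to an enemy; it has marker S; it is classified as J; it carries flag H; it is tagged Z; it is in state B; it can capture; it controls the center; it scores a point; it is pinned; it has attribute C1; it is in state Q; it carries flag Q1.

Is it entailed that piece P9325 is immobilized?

No

Forward chaining from the given facts derives: is classified as D1, is in check, is tagged T, is on a home square, has marker Z1, can castle, has marker P, may move diagonally, is classified as E, is blocked, is removed, is shielded, is en prise.
Rules concluding "it is immobilized": R12 needs "it meets criterion Y"; R22 needs "it is tagged D" — none of these are established.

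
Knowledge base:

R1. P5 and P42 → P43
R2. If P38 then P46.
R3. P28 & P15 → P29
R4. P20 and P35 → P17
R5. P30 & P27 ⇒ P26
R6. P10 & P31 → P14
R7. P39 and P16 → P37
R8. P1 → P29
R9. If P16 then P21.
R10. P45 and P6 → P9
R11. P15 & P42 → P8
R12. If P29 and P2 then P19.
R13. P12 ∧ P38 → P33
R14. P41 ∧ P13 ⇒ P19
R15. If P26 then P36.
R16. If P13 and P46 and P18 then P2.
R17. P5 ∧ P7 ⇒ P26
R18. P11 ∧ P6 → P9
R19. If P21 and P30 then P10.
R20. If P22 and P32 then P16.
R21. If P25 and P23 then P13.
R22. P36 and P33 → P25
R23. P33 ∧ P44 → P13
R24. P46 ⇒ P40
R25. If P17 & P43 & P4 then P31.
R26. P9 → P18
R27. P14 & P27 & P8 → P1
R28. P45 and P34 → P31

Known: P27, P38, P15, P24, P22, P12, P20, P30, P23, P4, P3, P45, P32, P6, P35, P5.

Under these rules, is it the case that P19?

Forward chaining from the given facts derives: P46, P17, P26, P9, P33, P36, P16, P25, P40, P18, P21, P10, P13, P2.
Rules concluding P19: R12 needs P29; R14 needs P41 — none of these are established.

No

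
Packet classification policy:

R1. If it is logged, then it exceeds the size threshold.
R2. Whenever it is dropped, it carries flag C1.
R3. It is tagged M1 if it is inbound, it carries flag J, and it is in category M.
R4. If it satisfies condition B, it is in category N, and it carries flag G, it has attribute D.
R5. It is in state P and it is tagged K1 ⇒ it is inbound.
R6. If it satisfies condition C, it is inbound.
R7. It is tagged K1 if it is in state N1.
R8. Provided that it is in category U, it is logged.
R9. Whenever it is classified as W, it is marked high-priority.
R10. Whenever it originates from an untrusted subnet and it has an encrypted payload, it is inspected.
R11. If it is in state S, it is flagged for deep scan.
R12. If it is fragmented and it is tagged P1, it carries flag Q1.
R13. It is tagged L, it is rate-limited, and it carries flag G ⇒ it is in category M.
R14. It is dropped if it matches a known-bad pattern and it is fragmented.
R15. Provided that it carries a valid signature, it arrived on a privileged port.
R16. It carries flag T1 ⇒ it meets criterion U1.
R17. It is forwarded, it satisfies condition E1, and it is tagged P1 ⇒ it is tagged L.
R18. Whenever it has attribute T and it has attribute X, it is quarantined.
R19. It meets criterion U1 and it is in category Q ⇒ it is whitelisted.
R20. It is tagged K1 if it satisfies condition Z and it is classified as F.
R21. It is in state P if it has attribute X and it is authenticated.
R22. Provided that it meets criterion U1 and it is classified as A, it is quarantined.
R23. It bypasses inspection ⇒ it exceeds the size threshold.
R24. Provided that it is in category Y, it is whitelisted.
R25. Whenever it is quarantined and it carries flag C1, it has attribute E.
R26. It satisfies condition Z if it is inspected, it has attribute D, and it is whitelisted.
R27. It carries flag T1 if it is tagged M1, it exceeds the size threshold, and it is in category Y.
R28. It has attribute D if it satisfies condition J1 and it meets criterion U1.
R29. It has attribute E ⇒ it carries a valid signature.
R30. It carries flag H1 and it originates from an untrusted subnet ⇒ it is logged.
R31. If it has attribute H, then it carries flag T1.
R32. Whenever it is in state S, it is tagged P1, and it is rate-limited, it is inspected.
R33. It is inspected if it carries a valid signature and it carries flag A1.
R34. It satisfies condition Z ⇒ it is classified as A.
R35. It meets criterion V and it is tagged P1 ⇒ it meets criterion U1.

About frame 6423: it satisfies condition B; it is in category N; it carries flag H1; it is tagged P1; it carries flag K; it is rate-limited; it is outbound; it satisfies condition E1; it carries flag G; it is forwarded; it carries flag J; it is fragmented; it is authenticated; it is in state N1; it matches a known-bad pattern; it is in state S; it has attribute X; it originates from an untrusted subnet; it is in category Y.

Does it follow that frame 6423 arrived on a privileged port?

By R4 (it satisfies condition B, it is in category N, it carries flag G): it has attribute D.
By R7 (it is in state N1): it is tagged K1.
By R14 (it matches a known-bad pattern, it is fragmented): it is dropped.
By R17 (it is forwarded, it satisfies condition E1, it is tagged P1): it is tagged L.
By R21 (it has attribute X, it is authenticated): it is in state P.
By R24 (it is in category Y): it is whitelisted.
By R30 (it carries flag H1, it originates from an untrusted subnet): it is logged.
By R32 (it is in state S, it is tagged P1, it is rate-limited): it is inspected.
By R1 (it is logged): it exceeds the size threshold.
By R2 (it is dropped): it carries flag C1.
By R5 (it is in state P, it is tagged K1): it is inbound.
By R13 (it is tagged L, it is rate-limited, it carries flag G): it is in category M.
By R26 (it is inspected, it has attribute D, it is whitelisted): it satisfies condition Z.
By R34 (it satisfies condition Z): it is classified as A.
By R3 (it is inbound, it carries flag J, it is in category M): it is tagged M1.
By R27 (it is tagged M1, it exceeds the size threshold, it is in category Y): it carries flag T1.
By R16 (it carries flag T1): it meets criterion U1.
By R22 (it meets criterion U1, it is classified as A): it is quarantined.
By R25 (it is quarantined, it carries flag C1): it has attribute E.
By R29 (it has attribute E): it carries a valid signature.
By R15 (it carries a valid signature): it arrived on a privileged port.

Yes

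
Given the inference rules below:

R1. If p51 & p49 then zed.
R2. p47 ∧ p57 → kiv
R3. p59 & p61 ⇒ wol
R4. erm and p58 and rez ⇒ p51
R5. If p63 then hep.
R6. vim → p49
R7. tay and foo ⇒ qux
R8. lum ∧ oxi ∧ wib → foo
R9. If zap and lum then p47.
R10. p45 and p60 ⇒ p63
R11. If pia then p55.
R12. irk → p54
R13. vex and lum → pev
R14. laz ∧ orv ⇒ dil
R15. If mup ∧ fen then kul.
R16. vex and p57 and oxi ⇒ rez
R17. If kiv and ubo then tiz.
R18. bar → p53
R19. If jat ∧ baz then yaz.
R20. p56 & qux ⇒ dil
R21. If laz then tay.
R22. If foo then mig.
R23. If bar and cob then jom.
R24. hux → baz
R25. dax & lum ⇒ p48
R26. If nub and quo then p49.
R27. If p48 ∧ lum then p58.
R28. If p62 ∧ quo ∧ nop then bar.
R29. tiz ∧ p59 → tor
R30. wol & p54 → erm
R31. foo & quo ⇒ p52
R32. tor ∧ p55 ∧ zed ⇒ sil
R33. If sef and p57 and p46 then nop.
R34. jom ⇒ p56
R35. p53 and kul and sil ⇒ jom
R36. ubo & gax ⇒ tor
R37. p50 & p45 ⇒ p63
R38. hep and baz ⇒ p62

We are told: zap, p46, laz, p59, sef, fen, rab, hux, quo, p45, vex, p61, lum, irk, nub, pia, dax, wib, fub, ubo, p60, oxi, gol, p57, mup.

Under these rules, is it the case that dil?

Yes

wol  (by R3: p59, p61)
foo  (by R8: lum, oxi, wib)
p47  (by R9: zap, lum)
p63  (by R10: p45, p60)
p55  (by R11: pia)
p54  (by R12: irk)
kul  (by R15: mup, fen)
rez  (by R16: vex, p57, oxi)
tay  (by R21: laz)
baz  (by R24: hux)
p48  (by R25: dax, lum)
p49  (by R26: nub, quo)
p58  (by R27: p48, lum)
erm  (by R30: wol, p54)
nop  (by R33: sef, p57, p46)
kiv  (by R2: p47, p57)
p51  (by R4: erm, p58, rez)
hep  (by R5: p63)
qux  (by R7: tay, foo)
tiz  (by R17: kiv, ubo)
tor  (by R29: tiz, p59)
p62  (by R38: hep, baz)
zed  (by R1: p51, p49)
bar  (by R28: p62, quo, nop)
sil  (by R32: tor, p55, zed)
p53  (by R18: bar)
jom  (by R35: p53, kul, sil)
p56  (by R34: jom)
dil  (by R20: p56, qux)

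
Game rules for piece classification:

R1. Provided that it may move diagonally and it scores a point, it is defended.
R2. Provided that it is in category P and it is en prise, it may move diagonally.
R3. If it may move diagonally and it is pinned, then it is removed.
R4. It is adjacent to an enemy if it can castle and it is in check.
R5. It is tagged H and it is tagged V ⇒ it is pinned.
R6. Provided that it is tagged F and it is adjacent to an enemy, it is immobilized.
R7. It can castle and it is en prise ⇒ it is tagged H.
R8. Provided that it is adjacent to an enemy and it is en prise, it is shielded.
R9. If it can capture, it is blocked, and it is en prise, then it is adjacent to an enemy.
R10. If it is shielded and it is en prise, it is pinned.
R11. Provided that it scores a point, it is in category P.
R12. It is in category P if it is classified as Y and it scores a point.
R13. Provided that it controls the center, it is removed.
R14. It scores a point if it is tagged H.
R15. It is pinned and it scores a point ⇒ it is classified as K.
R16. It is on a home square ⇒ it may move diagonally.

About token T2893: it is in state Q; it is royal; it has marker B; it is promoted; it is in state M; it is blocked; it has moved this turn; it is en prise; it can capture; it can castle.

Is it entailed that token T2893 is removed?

By R7 (it can castle, it is en prise): it is tagged H.
By R9 (it can capture, it is blocked, it is en prise): it is adjacent to an enemy.
By R14 (it is tagged H): it scores a point.
By R8 (it is adjacent to an enemy, it is en prise): it is shielded.
By R10 (it is shielded, it is en prise): it is pinned.
By R11 (it scores a point): it is in category P.
By R2 (it is in category P, it is en prise): it may move diagonally.
By R3 (it may move diagonally, it is pinned): it is removed.

Yes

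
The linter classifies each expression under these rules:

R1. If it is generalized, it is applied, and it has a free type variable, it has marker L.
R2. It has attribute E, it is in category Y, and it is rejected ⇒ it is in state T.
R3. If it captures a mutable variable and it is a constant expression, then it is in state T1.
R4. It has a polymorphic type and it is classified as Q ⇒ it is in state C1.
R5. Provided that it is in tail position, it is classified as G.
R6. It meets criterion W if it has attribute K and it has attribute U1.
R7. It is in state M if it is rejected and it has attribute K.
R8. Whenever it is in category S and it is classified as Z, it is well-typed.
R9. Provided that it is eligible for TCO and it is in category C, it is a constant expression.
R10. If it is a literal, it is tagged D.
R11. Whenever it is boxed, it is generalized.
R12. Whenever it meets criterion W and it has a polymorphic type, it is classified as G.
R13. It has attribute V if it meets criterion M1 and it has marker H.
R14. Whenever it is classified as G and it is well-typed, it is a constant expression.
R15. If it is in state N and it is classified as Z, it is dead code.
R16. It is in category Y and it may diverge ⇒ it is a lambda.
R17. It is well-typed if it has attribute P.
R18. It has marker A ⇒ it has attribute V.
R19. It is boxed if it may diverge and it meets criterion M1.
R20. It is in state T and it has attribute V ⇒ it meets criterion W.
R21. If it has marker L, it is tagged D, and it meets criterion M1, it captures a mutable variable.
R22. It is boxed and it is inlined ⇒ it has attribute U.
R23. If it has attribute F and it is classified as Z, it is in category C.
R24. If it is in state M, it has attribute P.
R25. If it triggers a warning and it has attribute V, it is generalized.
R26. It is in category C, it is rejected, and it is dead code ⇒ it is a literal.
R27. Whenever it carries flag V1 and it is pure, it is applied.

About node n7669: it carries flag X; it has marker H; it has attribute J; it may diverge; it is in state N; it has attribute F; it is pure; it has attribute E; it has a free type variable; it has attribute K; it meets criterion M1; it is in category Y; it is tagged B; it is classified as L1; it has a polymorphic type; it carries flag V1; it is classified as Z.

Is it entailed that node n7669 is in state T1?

Forward chaining from the given facts derives: has attribute V, is dead code, is a lambda, is boxed, is in category C, is applied, is generalized, has marker L.
The only rule concluding "it is in state T1" is R3, which needs "it captures a mutable variable"; that is never established.

No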